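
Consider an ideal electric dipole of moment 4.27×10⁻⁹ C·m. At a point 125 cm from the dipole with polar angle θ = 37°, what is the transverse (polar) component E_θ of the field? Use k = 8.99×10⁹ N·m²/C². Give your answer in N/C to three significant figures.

E_θ ≈ 11.8 N/C

For a dipole, E_θ = (kp sinθ)/r³.
kp/r³ = (8.99×10⁹)(4.27×10⁻⁹)/(1.25)³ = 19.65 N/C.
E_θ = 19.65·sin37° = 11.83 N/C.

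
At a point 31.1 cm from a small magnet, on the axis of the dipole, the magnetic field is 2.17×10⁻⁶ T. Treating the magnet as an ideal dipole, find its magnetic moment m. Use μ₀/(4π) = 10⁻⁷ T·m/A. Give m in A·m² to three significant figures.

On axis B = (μ₀/4π)·2m/r³, so m = Br³·4π/(μ₀·2).
m = (2.17×10⁻⁶)·(0.311)³ / (2·10⁻⁷) = 0.3264 A·m².

m ≈ 0.326 A·m²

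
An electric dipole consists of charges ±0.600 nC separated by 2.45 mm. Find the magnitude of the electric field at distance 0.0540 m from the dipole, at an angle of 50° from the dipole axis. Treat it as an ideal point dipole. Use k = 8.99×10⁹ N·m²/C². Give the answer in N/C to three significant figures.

E ≈ 126 N/C

Dipole moment p = qd = (6.00×10⁻¹⁰ C)(0.00245 m) = 1.47×10⁻¹² C·m.
At angle θ the dipole field magnitude is E = (kp/r³)·√(1 + 3cos²θ).
kp/r³ = (8.99×10⁹)(1.47×10⁻¹²) / (0.0540)³ = 83.93 N/C.
√(1 + 3cos²50°) = √(1 + 3·0.4132) = √2.2395 ≈ 1.4965.
E ≈ 83.93 × 1.497 = 125.6 N/C.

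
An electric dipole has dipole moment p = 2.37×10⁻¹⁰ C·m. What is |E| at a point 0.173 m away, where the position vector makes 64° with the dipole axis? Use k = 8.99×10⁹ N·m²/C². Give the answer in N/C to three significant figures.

E ≈ 517 N/C

At angle θ the dipole field magnitude is E = (kp/r³)·√(1 + 3cos²θ).
kp/r³ = (8.99×10⁹)(2.37×10⁻¹⁰) / (0.173)³ = 411.5 N/C.
√(1 + 3cos²64°) = √(1 + 3·0.1922) = √1.5765 ≈ 1.2556.
E ≈ 411.5 × 1.256 = 516.7 N/C.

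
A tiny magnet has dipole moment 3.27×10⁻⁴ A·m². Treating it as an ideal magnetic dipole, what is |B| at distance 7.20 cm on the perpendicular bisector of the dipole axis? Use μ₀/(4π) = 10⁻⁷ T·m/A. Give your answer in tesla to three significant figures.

B ≈ 8.76×10⁻⁸ T

In the equatorial plane B = (μ₀/4π)·m/r³ (half the axial value).
B = (10⁻⁷)·(3.27×10⁻⁴) / (0.0720)³ = 8.761×10⁻⁸ T.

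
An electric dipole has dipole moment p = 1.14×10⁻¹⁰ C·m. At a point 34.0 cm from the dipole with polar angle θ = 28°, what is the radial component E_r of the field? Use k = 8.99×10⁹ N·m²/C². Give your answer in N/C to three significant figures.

For a dipole, E_r = (2kp cosθ)/r³.
kp/r³ = (8.99×10⁹)(1.14×10⁻¹⁰)/(0.340)³ = 26.08 N/C.
E_r = 2·26.08·cos28° = 46.05 N/C.

E_r ≈ 46.0 N/C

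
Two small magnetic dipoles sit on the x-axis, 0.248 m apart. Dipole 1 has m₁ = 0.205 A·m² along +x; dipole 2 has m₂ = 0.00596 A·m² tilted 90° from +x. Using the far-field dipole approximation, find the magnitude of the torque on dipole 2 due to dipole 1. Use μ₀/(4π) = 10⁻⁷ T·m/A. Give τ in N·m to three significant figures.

τ ≈ 1.60×10⁻⁸ N·m

Dipole B is on the axis of dipole A, so B₁ there is axial: B₁ = (μ₀/4π)·2m₁/r³ along +x.
B₁ = 2(10⁻⁷)(0.205)/(0.248)³ = 2.688×10⁻⁶ T.
τ = m₂ B₁ sinθ.
τ = (0.00596)(2.688×10⁻⁶)·sin90° = 1.602×10⁻⁸ N·m.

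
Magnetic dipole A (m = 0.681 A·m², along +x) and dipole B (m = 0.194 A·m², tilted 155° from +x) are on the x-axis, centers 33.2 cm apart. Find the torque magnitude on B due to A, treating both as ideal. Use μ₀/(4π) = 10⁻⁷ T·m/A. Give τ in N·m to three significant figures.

Dipole B is on the axis of dipole A, so B₁ there is axial: B₁ = (μ₀/4π)·2m₁/r³ along +x.
B₁ = 2(10⁻⁷)(0.681)/(0.332)³ = 3.722×10⁻⁶ T.
τ = m₂ B₁ sinθ.
τ = (0.194)(3.722×10⁻⁶)·sin155° = 3.051×10⁻⁷ N·m.

τ ≈ 3.05×10⁻⁷ N·m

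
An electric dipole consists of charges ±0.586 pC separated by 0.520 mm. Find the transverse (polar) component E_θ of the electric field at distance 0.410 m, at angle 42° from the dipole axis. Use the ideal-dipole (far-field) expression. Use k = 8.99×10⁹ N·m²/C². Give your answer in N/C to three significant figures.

Dipole moment p = qd = (5.86×10⁻¹³ C)(5.20×10⁻⁴ m) = 3.047×10⁻¹⁶ C·m.
For a dipole, E_θ = (kp sinθ)/r³.
kp/r³ = (8.99×10⁹)(3.047×10⁻¹⁶)/(0.410)³ = 3.974×10⁻⁵ N/C.
E_θ = 3.974×10⁻⁵·sin42° = 2.659×10⁻⁵ N/C.

E_θ ≈ 2.66×10⁻⁵ N/C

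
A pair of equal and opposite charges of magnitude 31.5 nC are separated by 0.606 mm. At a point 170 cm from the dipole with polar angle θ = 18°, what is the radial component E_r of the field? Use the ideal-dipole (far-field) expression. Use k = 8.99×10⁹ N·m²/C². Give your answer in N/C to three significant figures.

E_r ≈ 0.0664 N/C

Dipole moment p = qd = (3.15×10⁻⁸ C)(6.06×10⁻⁴ m) = 1.909×10⁻¹¹ C·m.
For a dipole, E_r = (2kp cosθ)/r³.
kp/r³ = (8.99×10⁹)(1.909×10⁻¹¹)/(1.70)³ = 0.03493 N/C.
E_r = 2·0.03493·cos18° = 0.06644 N/C.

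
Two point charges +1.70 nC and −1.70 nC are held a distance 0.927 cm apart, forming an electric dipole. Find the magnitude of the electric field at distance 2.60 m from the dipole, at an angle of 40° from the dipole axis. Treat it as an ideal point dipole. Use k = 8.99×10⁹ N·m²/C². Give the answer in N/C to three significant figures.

Dipole moment p = qd = (1.70×10⁻⁹ C)(0.00927 m) = 1.576×10⁻¹¹ C·m.
At angle θ the dipole field magnitude is E = (kp/r³)·√(1 + 3cos²θ).
kp/r³ = (8.99×10⁹)(1.576×10⁻¹¹) / (2.60)³ = 0.008061 N/C.
√(1 + 3cos²40°) = √(1 + 3·0.5868) = √2.7605 ≈ 1.6615.
E ≈ 0.008061 × 1.661 = 0.01339 N/C.

E ≈ 0.0134 N/C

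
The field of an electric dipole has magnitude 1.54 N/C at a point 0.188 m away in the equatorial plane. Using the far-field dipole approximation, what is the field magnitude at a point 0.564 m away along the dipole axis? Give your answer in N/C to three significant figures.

Dipole fields scale as 1/r³ in the far field.
The axial field is twice the equatorial field at the same r, so the geometry factor is 2/1.
E₂ = E₁ · (2/1) · (r₁/r₂)³ = 1.54 · 2 · (0.188/0.564)³.
(r₁/r₂)³ = (0.3333)³ = 0.03704.
E₂ ≈ 0.1141 N/C.

E ≈ 0.114 N/C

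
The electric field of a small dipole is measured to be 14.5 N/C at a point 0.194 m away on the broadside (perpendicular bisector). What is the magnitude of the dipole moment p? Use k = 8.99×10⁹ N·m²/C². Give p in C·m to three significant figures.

In the equatorial plane E = kp/r³, so p = Er³/(k).
p = (14.5)·(0.194)³ / (8.99×10⁹) = 1.178×10⁻¹¹ C·m.

p ≈ 1.18×10⁻¹¹ C·m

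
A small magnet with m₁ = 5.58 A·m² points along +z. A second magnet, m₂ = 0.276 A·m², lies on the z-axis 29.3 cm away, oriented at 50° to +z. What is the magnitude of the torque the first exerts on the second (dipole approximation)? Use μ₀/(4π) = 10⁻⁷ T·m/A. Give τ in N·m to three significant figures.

τ ≈ 9.38×10⁻⁶ N·m

Dipole B is on the axis of dipole A, so B₁ there is axial: B₁ = (μ₀/4π)·2m₁/r³ along +z.
B₁ = 2(10⁻⁷)(5.58)/(0.293)³ = 4.437×10⁻⁵ T.
τ = m₂ B₁ sinθ.
τ = (0.276)(4.437×10⁻⁵)·sin50° = 9.380×10⁻⁶ N·m.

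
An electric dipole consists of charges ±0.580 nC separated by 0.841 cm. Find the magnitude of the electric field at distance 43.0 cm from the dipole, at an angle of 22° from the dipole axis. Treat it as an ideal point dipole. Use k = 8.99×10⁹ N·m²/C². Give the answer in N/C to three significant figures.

E ≈ 1.04 N/C

Dipole moment p = qd = (5.80×10⁻¹⁰ C)(0.00841 m) = 4.878×10⁻¹² C·m.
At angle θ the dipole field magnitude is E = (kp/r³)·√(1 + 3cos²θ).
kp/r³ = (8.99×10⁹)(4.878×10⁻¹²) / (0.430)³ = 0.5516 N/C.
√(1 + 3cos²22°) = √(1 + 3·0.8597) = √3.5790 ≈ 1.8918.
E ≈ 0.5516 × 1.892 = 1.043 N/C.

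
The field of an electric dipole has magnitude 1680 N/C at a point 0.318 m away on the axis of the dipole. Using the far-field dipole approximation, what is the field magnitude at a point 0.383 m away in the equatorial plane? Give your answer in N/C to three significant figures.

Dipole fields scale as 1/r³ in the far field.
The axial field is twice the equatorial field at the same r, so the geometry factor is 1/2.
E₂ = E₁ · (1/2) · (r₁/r₂)³ = 1680 · 0.5 · (0.318/0.383)³.
(r₁/r₂)³ = (0.8303)³ = 0.5724.
E₂ ≈ 480.8 N/C.

E ≈ 481 N/C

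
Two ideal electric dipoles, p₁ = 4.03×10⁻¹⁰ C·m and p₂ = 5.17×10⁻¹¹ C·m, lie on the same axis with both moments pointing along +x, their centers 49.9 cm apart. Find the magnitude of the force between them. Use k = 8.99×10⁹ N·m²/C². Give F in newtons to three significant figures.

On-axis field of dipole 1 at distance r: E = 2kp₁/r³. Force on dipole 2 is F = p₂·dE/dr (gradient along axis).
dE/dr = −6kp₁/r⁴, so |F| = 6kp₁p₂/r⁴ (attractive for aligned moments).
F = 6(8.99×10⁹)(4.03×10⁻¹⁰)(5.17×10⁻¹¹)/(0.499)⁴ = 1.813×10⁻⁸ N.

F ≈ 1.81×10⁻⁸ N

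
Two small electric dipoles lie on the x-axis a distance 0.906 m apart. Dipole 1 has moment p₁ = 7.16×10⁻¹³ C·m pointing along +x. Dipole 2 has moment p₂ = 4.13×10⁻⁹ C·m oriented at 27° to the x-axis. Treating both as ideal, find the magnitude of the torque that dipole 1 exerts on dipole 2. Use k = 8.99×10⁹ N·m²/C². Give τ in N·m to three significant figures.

The second dipole sits on the axis of the first, so the field there is axial: E₁ = 2kp₁/r³ along +x.
E₁ = 2(8.99×10⁹)(7.16×10⁻¹³)/(0.906)³ = 0.01731 N/C.
Torque on the second dipole: τ = p₂ E₁ sinθ.
τ = (4.13×10⁻⁹)(0.01731)·sin27° = 3.246×10⁻¹¹ N·m.

τ ≈ 3.25×10⁻¹¹ N·m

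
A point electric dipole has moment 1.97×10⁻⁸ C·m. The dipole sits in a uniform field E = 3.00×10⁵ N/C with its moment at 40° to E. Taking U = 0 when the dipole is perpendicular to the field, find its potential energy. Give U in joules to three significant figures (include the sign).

U ≈ -0.00453 J

U = −p·E = −pE cosθ.
U = −(1.97×10⁻⁸)(3.00×10⁵)·cos40° = -0.004527 J.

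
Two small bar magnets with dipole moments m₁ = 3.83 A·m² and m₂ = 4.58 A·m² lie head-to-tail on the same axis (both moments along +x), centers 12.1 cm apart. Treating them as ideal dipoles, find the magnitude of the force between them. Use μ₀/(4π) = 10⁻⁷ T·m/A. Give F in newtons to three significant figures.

On-axis B of dipole 1: B = (μ₀/4π)·2m₁/r³. Force on dipole 2: F = m₂·dB/dr.
dB/dr = −(μ₀/4π)·6m₁/r⁴, so |F| = (μ₀/4π)·6m₁m₂/r⁴.
F = 6(10⁻⁷)(3.83)(4.58)/(0.121)⁴ = 0.04910 N.

F ≈ 0.0491 N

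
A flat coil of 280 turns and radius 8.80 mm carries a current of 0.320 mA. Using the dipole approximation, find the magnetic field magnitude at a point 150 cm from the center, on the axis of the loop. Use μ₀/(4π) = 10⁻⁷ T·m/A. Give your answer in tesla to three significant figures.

m = NIA = NIπa² = 280·(3.20×10⁻⁴)·π·(0.00880)² = 2.18×10⁻⁵ A·m².
On axis B = (μ₀/4π)·2m/r³.
B = 2·(10⁻⁷)·(2.18×10⁻⁵) / (1.50)³ = 1.292×10⁻¹² T.

B ≈ 1.29×10⁻¹² T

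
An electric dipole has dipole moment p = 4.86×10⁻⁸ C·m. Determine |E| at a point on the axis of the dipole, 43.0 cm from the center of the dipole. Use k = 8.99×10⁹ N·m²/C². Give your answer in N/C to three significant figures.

On the dipole axis E = 2kp/r³.
E = 2·(8.99×10⁹)(4.86×10⁻⁸) / (0.430)³ = 1.099×10⁴ N/C.

E ≈ 1.10×10⁴ N/C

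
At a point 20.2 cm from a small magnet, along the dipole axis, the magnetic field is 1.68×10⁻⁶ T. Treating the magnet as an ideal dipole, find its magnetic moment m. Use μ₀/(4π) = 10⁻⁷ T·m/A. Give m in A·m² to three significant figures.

On axis B = (μ₀/4π)·2m/r³, so m = Br³·4π/(μ₀·2).
m = (1.68×10⁻⁶)·(0.202)³ / (2·10⁻⁷) = 0.06924 A·m².

m ≈ 0.0692 A·m²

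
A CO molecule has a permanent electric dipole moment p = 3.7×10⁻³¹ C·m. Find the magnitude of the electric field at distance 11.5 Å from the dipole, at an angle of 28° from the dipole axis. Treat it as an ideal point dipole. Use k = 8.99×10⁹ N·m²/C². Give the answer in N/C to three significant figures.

At angle θ the dipole field magnitude is E = (kp/r³)·√(1 + 3cos²θ).
kp/r³ = (8.99×10⁹)(3.70×10⁻³¹) / (1.15×10⁻⁹)³ = 2.187×10⁶ N/C.
√(1 + 3cos²28°) = √(1 + 3·0.7796) = √3.3388 ≈ 1.8272.
E ≈ 2.187×10⁶ × 1.827 = 3.996×10⁶ N/C.

E ≈ 4.00×10⁶ N/C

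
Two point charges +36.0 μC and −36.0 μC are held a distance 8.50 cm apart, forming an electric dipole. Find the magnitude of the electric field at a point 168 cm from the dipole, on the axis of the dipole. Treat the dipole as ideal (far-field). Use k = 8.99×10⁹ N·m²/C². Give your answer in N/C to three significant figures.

Dipole moment p = qd = (3.60×10⁻⁵ C)(0.0850 m) = 3.06×10⁻⁶ C·m.
On the dipole axis E = 2kp/r³.
E = 2·(8.99×10⁹)(3.06×10⁻⁶) / (1.68)³ = 1.160×10⁴ N/C.

E ≈ 1.16×10⁴ N/C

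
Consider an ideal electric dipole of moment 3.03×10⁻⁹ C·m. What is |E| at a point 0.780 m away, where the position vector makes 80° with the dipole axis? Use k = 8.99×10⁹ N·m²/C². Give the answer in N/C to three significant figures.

At angle θ the dipole field magnitude is E = (kp/r³)·√(1 + 3cos²θ).
kp/r³ = (8.99×10⁹)(3.03×10⁻⁹) / (0.780)³ = 57.40 N/C.
√(1 + 3cos²80°) = √(1 + 3·0.0302) = √1.0905 ≈ 1.0443.
E ≈ 57.40 × 1.044 = 59.94 N/C.

E ≈ 59.9 N/C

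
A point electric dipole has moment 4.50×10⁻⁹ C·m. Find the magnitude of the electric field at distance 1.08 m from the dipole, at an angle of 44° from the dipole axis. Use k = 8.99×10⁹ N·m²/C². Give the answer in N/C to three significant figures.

At angle θ the dipole field magnitude is E = (kp/r³)·√(1 + 3cos²θ).
kp/r³ = (8.99×10⁹)(4.50×10⁻⁹) / (1.08)³ = 32.11 N/C.
√(1 + 3cos²44°) = √(1 + 3·0.5174) = √2.5523 ≈ 1.5976.
E ≈ 32.11 × 1.598 = 51.31 N/C.

E ≈ 51.3 N/C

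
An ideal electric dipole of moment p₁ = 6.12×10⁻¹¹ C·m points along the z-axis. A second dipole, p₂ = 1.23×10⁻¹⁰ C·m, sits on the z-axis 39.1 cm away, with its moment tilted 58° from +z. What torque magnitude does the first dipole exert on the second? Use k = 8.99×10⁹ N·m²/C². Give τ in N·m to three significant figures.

τ ≈ 1.92×10⁻⁹ N·m

The second dipole sits on the axis of the first, so the field there is axial: E₁ = 2kp₁/r³ along +z.
E₁ = 2(8.99×10⁹)(6.12×10⁻¹¹)/(0.391)³ = 18.41 N/C.
Torque on the second dipole: τ = p₂ E₁ sinθ.
τ = (1.23×10⁻¹⁰)(18.41)·sin58° = 1.920×10⁻⁹ N·m.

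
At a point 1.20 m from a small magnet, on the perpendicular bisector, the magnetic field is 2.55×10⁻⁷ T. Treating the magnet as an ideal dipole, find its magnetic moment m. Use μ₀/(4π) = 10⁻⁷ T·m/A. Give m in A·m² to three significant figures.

In the equatorial plane B = (μ₀/4π)·m/r³, so m = Br³·4π/(μ₀).
m = (2.55×10⁻⁷)·(1.20)³ / (10⁻⁷) = 4.406 A·m².

m ≈ 4.41 A·m²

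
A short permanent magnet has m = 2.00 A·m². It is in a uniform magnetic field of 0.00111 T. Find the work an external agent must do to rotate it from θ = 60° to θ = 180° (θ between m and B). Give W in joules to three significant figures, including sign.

W_ext = ΔU = −mB cosθ₂ + mB cosθ₁ = mB(cosθ₁ − cosθ₂).
W = (2.00)(0.00111)·(cos60° − cos180°) = (0.002220)·(+1.5000) = 0.003330 J.

W ≈ 0.00333 J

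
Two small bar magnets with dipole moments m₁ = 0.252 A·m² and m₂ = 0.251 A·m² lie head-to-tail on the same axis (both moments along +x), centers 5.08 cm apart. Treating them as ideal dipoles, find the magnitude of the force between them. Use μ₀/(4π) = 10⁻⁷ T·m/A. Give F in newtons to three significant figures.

On-axis B of dipole 1: B = (μ₀/4π)·2m₁/r³. Force on dipole 2: F = m₂·dB/dr.
dB/dr = −(μ₀/4π)·6m₁/r⁴, so |F| = (μ₀/4π)·6m₁m₂/r⁴.
F = 6(10⁻⁷)(0.252)(0.251)/(0.0508)⁴ = 0.005699 N.

F ≈ 0.00570 N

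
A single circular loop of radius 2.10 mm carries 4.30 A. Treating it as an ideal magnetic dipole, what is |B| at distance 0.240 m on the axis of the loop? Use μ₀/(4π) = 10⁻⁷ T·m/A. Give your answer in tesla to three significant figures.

Magnetic moment m = IA = Iπa² = (4.30)·π·(0.00210)² = 5.957×10⁻⁵ A·m².
On axis B = (μ₀/4π)·2m/r³.
B = 2·(10⁻⁷)·(5.957×10⁻⁵) / (0.240)³ = 8.618×10⁻¹⁰ T.

B ≈ 8.62×10⁻¹⁰ T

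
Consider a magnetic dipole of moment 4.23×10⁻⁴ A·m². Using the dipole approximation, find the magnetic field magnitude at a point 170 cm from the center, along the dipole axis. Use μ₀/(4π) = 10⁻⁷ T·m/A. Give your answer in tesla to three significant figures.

On axis B = (μ₀/4π)·2m/r³.
B = 2·(10⁻⁷)·(4.23×10⁻⁴) / (1.70)³ = 1.722×10⁻¹¹ T.

B ≈ 1.72×10⁻¹¹ T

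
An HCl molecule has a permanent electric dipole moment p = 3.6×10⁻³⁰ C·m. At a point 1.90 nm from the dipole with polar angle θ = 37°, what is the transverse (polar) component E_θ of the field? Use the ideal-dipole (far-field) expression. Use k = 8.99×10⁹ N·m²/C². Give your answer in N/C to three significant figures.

For a dipole, E_θ = (kp sinθ)/r³.
kp/r³ = (8.99×10⁹)(3.60×10⁻³⁰)/(1.90×10⁻⁹)³ = 4.718×10⁶ N/C.
E_θ = 4.718×10⁶·sin37° = 2.840×10⁶ N/C.

E_θ ≈ 2.84×10⁶ N/C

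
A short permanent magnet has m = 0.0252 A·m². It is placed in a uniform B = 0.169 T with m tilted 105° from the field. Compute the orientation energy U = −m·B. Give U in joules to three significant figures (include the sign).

U = −m·B = −mB cosθ.
U = −(0.0252)(0.169)·cos105° = 0.001102 J.

U ≈ 0.00110 J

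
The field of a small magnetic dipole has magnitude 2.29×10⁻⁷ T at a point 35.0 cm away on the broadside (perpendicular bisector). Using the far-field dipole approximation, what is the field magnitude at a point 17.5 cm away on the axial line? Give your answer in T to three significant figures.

B ≈ 3.66×10⁻⁶ T

Dipole fields scale as 1/r³ in the far field.
The axial field is twice the equatorial field at the same r, so the geometry factor is 2/1.
B₂ = B₁ · (2/1) · (r₁/r₂)³ = 2.29×10⁻⁷ · 2 · (35.0/17.5)³.
(r₁/r₂)³ = (2)³ = 8.
B₂ ≈ 3.664×10⁻⁶ T.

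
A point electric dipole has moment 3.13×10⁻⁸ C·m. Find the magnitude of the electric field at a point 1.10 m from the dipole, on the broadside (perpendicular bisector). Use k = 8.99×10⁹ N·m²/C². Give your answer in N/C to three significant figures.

E ≈ 211 N/C

On the perpendicular bisector E = kp/r³ (half the axial value at the same distance).
E = (8.99×10⁹)(3.13×10⁻⁸) / (1.10)³ = 211.4 N/C.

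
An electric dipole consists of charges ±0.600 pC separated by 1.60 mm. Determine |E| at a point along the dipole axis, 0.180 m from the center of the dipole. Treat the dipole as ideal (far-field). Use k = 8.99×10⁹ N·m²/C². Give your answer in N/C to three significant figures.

Dipole moment p = qd = (6.00×10⁻¹³ C)(0.00160 m) = 9.60×10⁻¹⁶ C·m.
On the dipole axis E = 2kp/r³.
E = 2·(8.99×10⁹)(9.60×10⁻¹⁶) / (0.180)³ = 0.002960 N/C.

E ≈ 0.00296 N/C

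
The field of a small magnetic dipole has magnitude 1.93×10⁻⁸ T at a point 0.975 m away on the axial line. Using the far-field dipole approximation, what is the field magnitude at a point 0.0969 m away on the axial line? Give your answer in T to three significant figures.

Dipole fields scale as 1/r³ in the far field; the geometry is the same at both points.
B₂ = B₁ · (r₁/r₂)³ = 1.93×10⁻⁸ · (0.975/0.0969)³.
(r₁/r₂)³ = (10.06)³ = 1019.
B₂ ≈ 1.966×10⁻⁵ T.

B ≈ 1.97×10⁻⁵ T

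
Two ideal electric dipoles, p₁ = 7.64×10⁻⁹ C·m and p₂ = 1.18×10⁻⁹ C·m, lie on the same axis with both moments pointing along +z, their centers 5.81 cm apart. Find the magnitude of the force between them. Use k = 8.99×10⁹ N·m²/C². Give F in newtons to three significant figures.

On-axis field of dipole 1 at distance r: E = 2kp₁/r³. Force on dipole 2 is F = p₂·dE/dr (gradient along axis).
dE/dr = −6kp₁/r⁴, so |F| = 6kp₁p₂/r⁴ (attractive for aligned moments).
F = 6(8.99×10⁹)(7.64×10⁻⁹)(1.18×10⁻⁹)/(0.0581)⁴ = 0.04268 N.

F ≈ 0.0427 N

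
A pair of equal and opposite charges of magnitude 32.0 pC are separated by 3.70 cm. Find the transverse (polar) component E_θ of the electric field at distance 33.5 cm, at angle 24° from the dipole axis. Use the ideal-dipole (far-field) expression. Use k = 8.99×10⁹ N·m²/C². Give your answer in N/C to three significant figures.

E_θ ≈ 0.115 N/C

Dipole moment p = qd = (3.20×10⁻¹¹ C)(0.0370 m) = 1.184×10⁻¹² C·m.
For a dipole, E_θ = (kp sinθ)/r³.
kp/r³ = (8.99×10⁹)(1.184×10⁻¹²)/(0.335)³ = 0.2831 N/C.
E_θ = 0.2831·sin24° = 0.1152 N/C.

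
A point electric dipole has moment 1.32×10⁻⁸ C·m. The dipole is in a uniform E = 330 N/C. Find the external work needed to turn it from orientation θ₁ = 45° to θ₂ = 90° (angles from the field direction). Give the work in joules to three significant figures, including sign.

W ≈ 3.08×10⁻⁶ J

W_ext = ΔU = U(θ₂) − U(θ₁) = −pE cosθ₂ − (−pE cosθ₁) = pE(cosθ₁ − cosθ₂).
W = (1.32×10⁻⁸)(330)·(cos45° − cos90°) = (4.356×10⁻⁶)·(+0.7071) = 3.080×10⁻⁶ J.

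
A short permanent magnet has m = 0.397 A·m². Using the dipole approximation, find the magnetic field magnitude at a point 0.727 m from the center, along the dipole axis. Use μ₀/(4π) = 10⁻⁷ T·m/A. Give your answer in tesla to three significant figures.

On axis B = (μ₀/4π)·2m/r³.
B = 2·(10⁻⁷)·(0.397) / (0.727)³ = 2.066×10⁻⁷ T.

B ≈ 2.07×10⁻⁷ T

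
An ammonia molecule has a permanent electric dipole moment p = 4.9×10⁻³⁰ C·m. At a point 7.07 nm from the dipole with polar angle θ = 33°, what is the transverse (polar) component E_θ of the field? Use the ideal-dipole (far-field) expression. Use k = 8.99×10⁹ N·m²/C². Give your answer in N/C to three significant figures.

For a dipole, E_θ = (kp sinθ)/r³.
kp/r³ = (8.99×10⁹)(4.90×10⁻³⁰)/(7.07×10⁻⁹)³ = 1.247×10⁵ N/C.
E_θ = 1.247×10⁵·sin33° = 6.789×10⁴ N/C.

E_θ ≈ 6.79×10⁴ N/C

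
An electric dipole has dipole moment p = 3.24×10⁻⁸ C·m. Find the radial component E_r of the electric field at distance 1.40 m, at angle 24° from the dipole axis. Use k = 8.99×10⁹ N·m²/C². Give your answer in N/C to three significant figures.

For a dipole, E_r = (2kp cosθ)/r³.
kp/r³ = (8.99×10⁹)(3.24×10⁻⁸)/(1.40)³ = 106.2 N/C.
E_r = 2·106.2·cos24° = 193.9 N/C.

E_r ≈ 194 N/C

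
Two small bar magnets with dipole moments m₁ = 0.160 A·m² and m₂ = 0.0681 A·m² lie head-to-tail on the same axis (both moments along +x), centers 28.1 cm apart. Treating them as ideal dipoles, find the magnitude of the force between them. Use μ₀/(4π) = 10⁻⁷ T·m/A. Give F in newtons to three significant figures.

On-axis B of dipole 1: B = (μ₀/4π)·2m₁/r³. Force on dipole 2: F = m₂·dB/dr.
dB/dr = −(μ₀/4π)·6m₁/r⁴, so |F| = (μ₀/4π)·6m₁m₂/r⁴.
F = 6(10⁻⁷)(0.160)(0.0681)/(0.281)⁴ = 1.049×10⁻⁶ N.

F ≈ 1.05×10⁻⁶ N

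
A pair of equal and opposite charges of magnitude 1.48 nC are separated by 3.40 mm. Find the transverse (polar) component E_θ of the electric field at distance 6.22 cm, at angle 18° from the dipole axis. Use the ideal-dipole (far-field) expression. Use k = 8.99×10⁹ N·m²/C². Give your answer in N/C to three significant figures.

E_θ ≈ 58.1 N/C

Dipole moment p = qd = (1.48×10⁻⁹ C)(0.00340 m) = 5.032×10⁻¹² C·m.
For a dipole, E_θ = (kp sinθ)/r³.
kp/r³ = (8.99×10⁹)(5.032×10⁻¹²)/(0.0622)³ = 188.0 N/C.
E_θ = 188.0·sin18° = 58.09 N/C.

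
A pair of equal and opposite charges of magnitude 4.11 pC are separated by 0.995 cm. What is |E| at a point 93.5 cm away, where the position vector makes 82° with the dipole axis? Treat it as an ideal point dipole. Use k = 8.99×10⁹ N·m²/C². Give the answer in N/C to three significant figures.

E ≈ 4.63×10⁻⁴ N/C

Dipole moment p = qd = (4.11×10⁻¹² C)(0.00995 m) = 4.089×10⁻¹⁴ C·m.
At angle θ the dipole field magnitude is E = (kp/r³)·√(1 + 3cos²θ).
kp/r³ = (8.99×10⁹)(4.089×10⁻¹⁴) / (0.935)³ = 4.497×10⁻⁴ N/C.
√(1 + 3cos²82°) = √(1 + 3·0.0194) = √1.0581 ≈ 1.0286.
E ≈ 4.497×10⁻⁴ × 1.029 = 4.626×10⁻⁴ N/C.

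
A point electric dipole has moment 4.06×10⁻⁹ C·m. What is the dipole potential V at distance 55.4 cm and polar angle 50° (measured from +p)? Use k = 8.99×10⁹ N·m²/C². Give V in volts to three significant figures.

V ≈ 76.4 V

The dipole potential is V = kp cosθ / r².
V = (8.99×10⁹)(4.06×10⁻⁹)·cos50° / (0.554)² = 76.44 V.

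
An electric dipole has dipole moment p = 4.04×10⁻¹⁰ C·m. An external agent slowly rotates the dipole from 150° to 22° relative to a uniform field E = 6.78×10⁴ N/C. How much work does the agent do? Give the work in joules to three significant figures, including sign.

W_ext = ΔU = U(θ₂) − U(θ₁) = −pE cosθ₂ − (−pE cosθ₁) = pE(cosθ₁ − cosθ₂).
W = (4.04×10⁻¹⁰)(6.78×10⁴)·(cos150° − cos22°) = (2.739×10⁻⁵)·(-1.7932) = -4.912×10⁻⁵ J.

W ≈ -4.91×10⁻⁵ J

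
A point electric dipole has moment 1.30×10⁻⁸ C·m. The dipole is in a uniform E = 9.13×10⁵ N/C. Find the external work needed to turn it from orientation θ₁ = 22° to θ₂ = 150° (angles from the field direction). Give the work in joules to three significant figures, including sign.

W ≈ 0.0213 J

W_ext = ΔU = U(θ₂) − U(θ₁) = −pE cosθ₂ − (−pE cosθ₁) = pE(cosθ₁ − cosθ₂).
W = (1.30×10⁻⁸)(9.13×10⁵)·(cos22° − cos150°) = (0.01187)·(+1.7932) = 0.02128 J.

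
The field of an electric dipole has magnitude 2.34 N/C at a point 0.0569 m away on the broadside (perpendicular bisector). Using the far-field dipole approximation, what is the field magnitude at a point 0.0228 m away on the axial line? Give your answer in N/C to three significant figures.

Dipole fields scale as 1/r³ in the far field.
The axial field is twice the equatorial field at the same r, so the geometry factor is 2/1.
E₂ = E₁ · (2/1) · (r₁/r₂)³ = 2.34 · 2 · (0.0569/0.0228)³.
(r₁/r₂)³ = (2.496)³ = 15.54.
E₂ ≈ 72.74 N/C.

E ≈ 72.7 N/C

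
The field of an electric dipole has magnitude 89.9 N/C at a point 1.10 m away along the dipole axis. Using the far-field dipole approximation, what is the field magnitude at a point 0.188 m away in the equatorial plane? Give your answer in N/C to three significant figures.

E ≈ 9000 N/C

Dipole fields scale as 1/r³ in the far field.
The axial field is twice the equatorial field at the same r, so the geometry factor is 1/2.
E₂ = E₁ · (1/2) · (r₁/r₂)³ = 89.9 · 0.5 · (1.10/0.188)³.
(r₁/r₂)³ = (5.851)³ = 200.3.
E₂ ≈ 9004 N/C.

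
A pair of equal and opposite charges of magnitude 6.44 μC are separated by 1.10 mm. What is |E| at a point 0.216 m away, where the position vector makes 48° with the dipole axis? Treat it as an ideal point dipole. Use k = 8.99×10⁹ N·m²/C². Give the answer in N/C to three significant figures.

E ≈ 9670 N/C

Dipole moment p = qd = (6.44×10⁻⁶ C)(0.00110 m) = 7.084×10⁻⁹ C·m.
At angle θ the dipole field magnitude is E = (kp/r³)·√(1 + 3cos²θ).
kp/r³ = (8.99×10⁹)(7.084×10⁻⁹) / (0.216)³ = 6319 N/C.
√(1 + 3cos²48°) = √(1 + 3·0.4477) = √2.3432 ≈ 1.5308.
E ≈ 6319 × 1.531 = 9673 N/C.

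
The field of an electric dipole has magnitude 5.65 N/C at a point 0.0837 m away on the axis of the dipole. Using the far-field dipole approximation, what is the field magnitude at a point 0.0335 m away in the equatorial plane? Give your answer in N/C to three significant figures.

E ≈ 44.1 N/C

Dipole fields scale as 1/r³ in the far field.
The axial field is twice the equatorial field at the same r, so the geometry factor is 1/2.
E₂ = E₁ · (1/2) · (r₁/r₂)³ = 5.65 · 0.5 · (0.0837/0.0335)³.
(r₁/r₂)³ = (2.499)³ = 15.6.
E₂ ≈ 44.06 N/C.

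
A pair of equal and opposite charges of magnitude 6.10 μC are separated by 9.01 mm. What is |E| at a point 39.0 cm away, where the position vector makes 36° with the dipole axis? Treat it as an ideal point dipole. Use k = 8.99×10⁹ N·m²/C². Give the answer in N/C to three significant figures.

Dipole moment p = qd = (6.10×10⁻⁶ C)(0.00901 m) = 5.496×10⁻⁸ C·m.
At angle θ the dipole field magnitude is E = (kp/r³)·√(1 + 3cos²θ).
kp/r³ = (8.99×10⁹)(5.496×10⁻⁸) / (0.390)³ = 8329 N/C.
√(1 + 3cos²36°) = √(1 + 3·0.6545) = √2.9635 ≈ 1.7215.
E ≈ 8329 × 1.721 = 1.434×10⁴ N/C.

E ≈ 1.43×10⁴ N/C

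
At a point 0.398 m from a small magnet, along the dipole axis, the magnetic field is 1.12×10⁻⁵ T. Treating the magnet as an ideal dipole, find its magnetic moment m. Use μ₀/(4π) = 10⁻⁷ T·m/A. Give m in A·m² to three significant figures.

m ≈ 3.53 A·m²

On axis B = (μ₀/4π)·2m/r³, so m = Br³·4π/(μ₀·2).
m = (1.12×10⁻⁵)·(0.398)³ / (2·10⁻⁷) = 3.531 A·m².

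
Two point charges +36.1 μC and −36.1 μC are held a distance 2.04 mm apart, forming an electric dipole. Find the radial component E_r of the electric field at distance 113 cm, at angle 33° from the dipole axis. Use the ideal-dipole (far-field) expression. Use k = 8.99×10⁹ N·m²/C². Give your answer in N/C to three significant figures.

E_r ≈ 770 N/C

Dipole moment p = qd = (3.61×10⁻⁵ C)(0.00204 m) = 7.364×10⁻⁸ C·m.
For a dipole, E_r = (2kp cosθ)/r³.
kp/r³ = (8.99×10⁹)(7.364×10⁻⁸)/(1.13)³ = 458.8 N/C.
E_r = 2·458.8·cos33° = 769.6 N/C.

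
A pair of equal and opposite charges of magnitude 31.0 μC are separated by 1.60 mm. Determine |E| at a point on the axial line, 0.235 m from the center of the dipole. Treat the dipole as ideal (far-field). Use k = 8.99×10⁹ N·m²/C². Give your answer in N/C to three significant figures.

E ≈ 6.87×10⁴ N/C

Dipole moment p = qd = (3.10×10⁻⁵ C)(0.00160 m) = 4.96×10⁻⁸ C·m.
On the dipole axis E = 2kp/r³.
E = 2·(8.99×10⁹)(4.96×10⁻⁸) / (0.235)³ = 6.872×10⁴ N/C.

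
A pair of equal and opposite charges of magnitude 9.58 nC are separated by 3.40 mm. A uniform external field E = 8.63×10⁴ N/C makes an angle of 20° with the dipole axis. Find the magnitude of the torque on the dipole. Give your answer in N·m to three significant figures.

Dipole moment p = qd = (9.58×10⁻⁹ C)(0.00340 m) = 3.257×10⁻¹¹ C·m.
Torque on an electric dipole: τ = pE sinθ.
τ = (3.257×10⁻¹¹)(8.63×10⁴)·sin20° = 9.613×10⁻⁷ N·m.

τ ≈ 9.61×10⁻⁷ N·m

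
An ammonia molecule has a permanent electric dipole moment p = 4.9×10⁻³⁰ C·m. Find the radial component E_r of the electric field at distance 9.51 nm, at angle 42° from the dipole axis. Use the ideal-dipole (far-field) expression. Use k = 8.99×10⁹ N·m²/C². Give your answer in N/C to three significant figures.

E_r ≈ 7.61×10⁴ N/C

For a dipole, E_r = (2kp cosθ)/r³.
kp/r³ = (8.99×10⁹)(4.90×10⁻³⁰)/(9.51×10⁻⁹)³ = 5.122×10⁴ N/C.
E_r = 2·5.122×10⁴·cos42° = 7.612×10⁴ N/C.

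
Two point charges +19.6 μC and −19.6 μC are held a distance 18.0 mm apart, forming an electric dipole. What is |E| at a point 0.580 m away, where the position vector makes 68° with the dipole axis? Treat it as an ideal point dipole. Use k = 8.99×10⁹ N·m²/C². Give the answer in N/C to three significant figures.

E ≈ 1.94×10⁴ N/C

Dipole moment p = qd = (1.96×10⁻⁵ C)(0.0180 m) = 3.528×10⁻⁷ C·m.
At angle θ the dipole field magnitude is E = (kp/r³)·√(1 + 3cos²θ).
kp/r³ = (8.99×10⁹)(3.528×10⁻⁷) / (0.580)³ = 1.626×10⁴ N/C.
√(1 + 3cos²68°) = √(1 + 3·0.1403) = √1.4210 ≈ 1.1921.
E ≈ 1.626×10⁴ × 1.192 = 1.938×10⁴ N/C.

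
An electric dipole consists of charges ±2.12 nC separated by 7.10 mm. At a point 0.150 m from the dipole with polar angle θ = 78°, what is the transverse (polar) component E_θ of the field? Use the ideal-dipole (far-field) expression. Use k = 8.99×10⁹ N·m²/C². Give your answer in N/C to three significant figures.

Dipole moment p = qd = (2.12×10⁻⁹ C)(0.00710 m) = 1.505×10⁻¹¹ C·m.
For a dipole, E_θ = (kp sinθ)/r³.
kp/r³ = (8.99×10⁹)(1.505×10⁻¹¹)/(0.150)³ = 40.09 N/C.
E_θ = 40.09·sin78° = 39.21 N/C.

E_θ ≈ 39.2 N/C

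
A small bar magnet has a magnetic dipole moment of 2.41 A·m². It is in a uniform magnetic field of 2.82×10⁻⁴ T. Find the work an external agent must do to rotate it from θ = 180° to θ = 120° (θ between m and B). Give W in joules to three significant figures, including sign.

W_ext = ΔU = −mB cosθ₂ + mB cosθ₁ = mB(cosθ₁ − cosθ₂).
W = (2.41)(2.82×10⁻⁴)·(cos180° − cos120°) = (6.796×10⁻⁴)·(-0.5000) = -3.398×10⁻⁴ J.

W ≈ -3.40×10⁻⁴ J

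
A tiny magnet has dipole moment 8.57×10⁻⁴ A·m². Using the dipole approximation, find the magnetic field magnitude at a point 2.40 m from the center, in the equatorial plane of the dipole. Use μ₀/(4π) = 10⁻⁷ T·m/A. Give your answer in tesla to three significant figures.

In the equatorial plane B = (μ₀/4π)·m/r³ (half the axial value).
B = (10⁻⁷)·(8.57×10⁻⁴) / (2.40)³ = 6.199×10⁻¹² T.

B ≈ 6.20×10⁻¹² T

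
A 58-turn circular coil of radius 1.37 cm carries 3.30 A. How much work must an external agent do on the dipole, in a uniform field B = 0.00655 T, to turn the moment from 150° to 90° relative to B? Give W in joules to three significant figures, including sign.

W ≈ -6.40×10⁻⁴ J

m = NIA = NIπa² = 58·(3.30)·π·(0.0137)² = 0.1129 A·m².
W_ext = ΔU = −mB cosθ₂ + mB cosθ₁ = mB(cosθ₁ − cosθ₂).
W = (0.1129)(0.00655)·(cos150° − cos90°) = (7.395×10⁻⁴)·(-0.8660) = -6.404×10⁻⁴ J.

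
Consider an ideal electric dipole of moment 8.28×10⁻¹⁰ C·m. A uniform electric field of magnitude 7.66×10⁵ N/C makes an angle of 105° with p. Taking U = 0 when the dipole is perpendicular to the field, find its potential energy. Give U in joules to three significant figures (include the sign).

U = −p·E = −pE cosθ.
U = −(8.28×10⁻¹⁰)(7.66×10⁵)·cos105° = 1.642×10⁻⁴ J.

U ≈ 1.64×10⁻⁴ J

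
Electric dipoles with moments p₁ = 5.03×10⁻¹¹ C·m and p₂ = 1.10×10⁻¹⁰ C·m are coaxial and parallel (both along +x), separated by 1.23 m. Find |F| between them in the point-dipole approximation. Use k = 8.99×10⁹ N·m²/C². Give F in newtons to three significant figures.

F ≈ 1.30×10⁻¹⁰ N

On-axis field of dipole 1 at distance r: E = 2kp₁/r³. Force on dipole 2 is F = p₂·dE/dr (gradient along axis).
dE/dr = −6kp₁/r⁴, so |F| = 6kp₁p₂/r⁴ (attractive for aligned moments).
F = 6(8.99×10⁹)(5.03×10⁻¹¹)(1.10×10⁻¹⁰)/(1.23)⁴ = 1.304×10⁻¹⁰ N.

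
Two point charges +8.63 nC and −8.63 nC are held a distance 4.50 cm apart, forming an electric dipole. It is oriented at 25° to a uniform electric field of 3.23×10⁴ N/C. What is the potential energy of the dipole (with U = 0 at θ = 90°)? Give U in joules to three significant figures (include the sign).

Dipole moment p = qd = (8.63×10⁻⁹ C)(0.0450 m) = 3.884×10⁻¹⁰ C·m.
U = −p·E = −pE cosθ.
U = −(3.884×10⁻¹⁰)(3.23×10⁴)·cos25° = -1.137×10⁻⁵ J.

U ≈ -1.14×10⁻⁵ J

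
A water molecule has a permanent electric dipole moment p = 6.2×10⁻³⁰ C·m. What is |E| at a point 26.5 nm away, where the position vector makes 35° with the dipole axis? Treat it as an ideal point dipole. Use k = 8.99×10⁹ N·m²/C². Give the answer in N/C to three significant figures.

E ≈ 5200 N/C

At angle θ the dipole field magnitude is E = (kp/r³)·√(1 + 3cos²θ).
kp/r³ = (8.99×10⁹)(6.20×10⁻³⁰) / (2.65×10⁻⁸)³ = 2995 N/C.
√(1 + 3cos²35°) = √(1 + 3·0.6710) = √3.0130 ≈ 1.7358.
E ≈ 2995 × 1.736 = 5199 N/C.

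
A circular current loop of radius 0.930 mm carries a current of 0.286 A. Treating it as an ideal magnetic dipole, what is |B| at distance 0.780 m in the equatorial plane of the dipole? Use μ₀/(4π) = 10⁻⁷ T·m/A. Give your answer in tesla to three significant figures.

B ≈ 1.64×10⁻¹³ T

Magnetic moment m = IA = Iπa² = (0.286)·π·(9.30×10⁻⁴)² = 7.771×10⁻⁷ A·m².
In the equatorial plane B = (μ₀/4π)·m/r³ (half the axial value).
B = (10⁻⁷)·(7.771×10⁻⁷) / (0.780)³ = 1.638×10⁻¹³ T.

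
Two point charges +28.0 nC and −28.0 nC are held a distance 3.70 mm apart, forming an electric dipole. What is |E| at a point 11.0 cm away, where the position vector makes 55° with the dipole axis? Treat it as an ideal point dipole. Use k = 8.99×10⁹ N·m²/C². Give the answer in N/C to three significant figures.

E ≈ 986 N/C

Dipole moment p = qd = (2.80×10⁻⁸ C)(0.00370 m) = 1.036×10⁻¹⁰ C·m.
At angle θ the dipole field magnitude is E = (kp/r³)·√(1 + 3cos²θ).
kp/r³ = (8.99×10⁹)(1.036×10⁻¹⁰) / (0.110)³ = 699.7 N/C.
√(1 + 3cos²55°) = √(1 + 3·0.3290) = √1.9870 ≈ 1.4096.
E ≈ 699.7 × 1.410 = 986.4 N/C.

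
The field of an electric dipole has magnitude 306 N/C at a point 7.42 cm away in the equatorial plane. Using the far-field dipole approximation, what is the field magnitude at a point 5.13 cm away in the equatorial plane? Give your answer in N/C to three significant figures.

Dipole fields scale as 1/r³ in the far field; the geometry is the same at both points.
E₂ = E₁ · (r₁/r₂)³ = 306 · (7.42/5.13)³.
(r₁/r₂)³ = (1.446)³ = 3.026.
E₂ ≈ 925.9 N/C.

E ≈ 926 N/C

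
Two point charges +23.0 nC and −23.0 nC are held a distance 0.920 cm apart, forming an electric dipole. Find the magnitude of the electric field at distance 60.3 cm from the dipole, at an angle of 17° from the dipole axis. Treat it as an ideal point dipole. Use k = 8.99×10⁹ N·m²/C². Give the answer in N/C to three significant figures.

E ≈ 16.8 N/C

Dipole moment p = qd = (2.30×10⁻⁸ C)(0.00920 m) = 2.116×10⁻¹⁰ C·m.
At angle θ the dipole field magnitude is E = (kp/r³)·√(1 + 3cos²θ).
kp/r³ = (8.99×10⁹)(2.116×10⁻¹⁰) / (0.603)³ = 8.676 N/C.
√(1 + 3cos²17°) = √(1 + 3·0.9145) = √3.7436 ≈ 1.9348.
E ≈ 8.676 × 1.935 = 16.79 N/C.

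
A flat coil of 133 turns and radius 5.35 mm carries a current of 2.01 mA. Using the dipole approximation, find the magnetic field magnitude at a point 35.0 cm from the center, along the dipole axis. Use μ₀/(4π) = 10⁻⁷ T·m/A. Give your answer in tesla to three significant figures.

B ≈ 1.12×10⁻¹⁰ T

m = NIA = NIπa² = 133·(0.00201)·π·(0.00535)² = 2.404×10⁻⁵ A·m².
On axis B = (μ₀/4π)·2m/r³.
B = 2·(10⁻⁷)·(2.404×10⁻⁵) / (0.350)³ = 1.121×10⁻¹⁰ T.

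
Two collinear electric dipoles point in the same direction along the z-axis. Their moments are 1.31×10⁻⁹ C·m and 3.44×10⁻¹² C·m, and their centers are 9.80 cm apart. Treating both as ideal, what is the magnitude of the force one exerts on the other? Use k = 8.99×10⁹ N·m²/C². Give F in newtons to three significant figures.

F ≈ 2.64×10⁻⁶ N

On-axis field of dipole 1 at distance r: E = 2kp₁/r³. Force on dipole 2 is F = p₂·dE/dr (gradient along axis).
dE/dr = −6kp₁/r⁴, so |F| = 6kp₁p₂/r⁴ (attractive for aligned moments).
F = 6(8.99×10⁹)(1.31×10⁻⁹)(3.44×10⁻¹²)/(0.0980)⁴ = 2.635×10⁻⁶ N.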